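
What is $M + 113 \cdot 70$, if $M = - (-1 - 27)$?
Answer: $7938$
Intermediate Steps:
$M = 28$ ($M = - (-1 - 27) = \left(-1\right) \left(-28\right) = 28$)
$M + 113 \cdot 70 = 28 + 113 \cdot 70 = 28 + 7910 = 7938$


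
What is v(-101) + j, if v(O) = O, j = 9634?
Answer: 9533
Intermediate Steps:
v(-101) + j = -101 + 9634 = 9533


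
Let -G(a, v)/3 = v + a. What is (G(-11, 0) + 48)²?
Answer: 6561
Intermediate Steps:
G(a, v) = -3*a - 3*v (G(a, v) = -3*(v + a) = -3*(a + v) = -3*a - 3*v)
(G(-11, 0) + 48)² = ((-3*(-11) - 3*0) + 48)² = ((33 + 0) + 48)² = (33 + 48)² = 81² = 6561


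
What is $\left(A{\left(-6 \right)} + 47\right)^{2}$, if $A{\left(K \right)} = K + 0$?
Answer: $1681$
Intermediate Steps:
$A{\left(K \right)} = K$
$\left(A{\left(-6 \right)} + 47\right)^{2} = \left(-6 + 47\right)^{2} = 41^{2} = 1681$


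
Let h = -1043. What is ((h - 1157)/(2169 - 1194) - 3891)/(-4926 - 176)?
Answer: 151837/198978 ≈ 0.76308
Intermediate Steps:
((h - 1157)/(2169 - 1194) - 3891)/(-4926 - 176) = ((-1043 - 1157)/(2169 - 1194) - 3891)/(-4926 - 176) = (-2200/975 - 3891)/(-5102) = (-2200*1/975 - 3891)*(-1/5102) = (-88/39 - 3891)*(-1/5102) = -151837/39*(-1/5102) = 151837/198978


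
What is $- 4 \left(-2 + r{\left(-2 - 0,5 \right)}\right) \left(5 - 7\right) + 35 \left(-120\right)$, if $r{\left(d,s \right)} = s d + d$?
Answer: $-4312$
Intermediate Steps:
$r{\left(d,s \right)} = d + d s$ ($r{\left(d,s \right)} = d s + d = d + d s$)
$- 4 \left(-2 + r{\left(-2 - 0,5 \right)}\right) \left(5 - 7\right) + 35 \left(-120\right) = - 4 \left(-2 + \left(-2 - 0\right) \left(1 + 5\right)\right) \left(5 - 7\right) + 35 \left(-120\right) = - 4 \left(-2 + \left(-2 + 0\right) 6\right) \left(-2\right) - 4200 = - 4 \left(-2 - 12\right) \left(-2\right) - 4200 = - 4 \left(\left(-14\right) \left(-2\right)\right) - 4200 = \left(-4\right) 28 - 4200 = -112 - 4200 = -4312$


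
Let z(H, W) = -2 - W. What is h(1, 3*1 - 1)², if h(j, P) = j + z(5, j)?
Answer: 4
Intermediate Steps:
h(j, P) = -2 (h(j, P) = j + (-2 - j) = -2)
h(1, 3*1 - 1)² = (-2)² = 4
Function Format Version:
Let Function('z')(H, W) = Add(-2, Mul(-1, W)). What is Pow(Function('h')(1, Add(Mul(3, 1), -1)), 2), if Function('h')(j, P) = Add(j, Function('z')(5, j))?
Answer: 4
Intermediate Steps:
Function('h')(j, P) = -2 (Function('h')(j, P) = Add(j, Add(-2, Mul(-1, j))) = -2)
Pow(Function('h')(1, Add(Mul(3, 1), -1)), 2) = Pow(-2, 2) = 4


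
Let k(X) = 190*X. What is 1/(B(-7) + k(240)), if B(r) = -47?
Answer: 1/45553 ≈ 2.1952e-5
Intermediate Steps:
1/(B(-7) + k(240)) = 1/(-47 + 190*240) = 1/(-47 + 45600) = 1/45553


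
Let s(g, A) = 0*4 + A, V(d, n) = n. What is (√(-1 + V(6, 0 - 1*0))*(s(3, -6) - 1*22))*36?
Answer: -1008*I ≈ -1008.0*I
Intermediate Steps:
s(g, A) = A (s(g, A) = 0 + A = A)
(√(-1 + V(6, 0 - 1*0))*(s(3, -6) - 1*22))*36 = (√(-1 + (0 - 1*0))*(-6 - 1*22))*36 = (√(-1 + (0 + 0))*(-6 - 22))*36 = (√(-1 + 0)*(-28))*36 = (√(-1)*(-28))*36 = (I*(-28))*36 = -28*I*36 = -1008*I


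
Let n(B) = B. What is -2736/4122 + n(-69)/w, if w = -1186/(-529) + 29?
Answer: -3623611/1261561 ≈ -2.8723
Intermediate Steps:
w = 16527/529 (w = -1186*(-1/529) + 29 = 1186/529 + 29 = 16527/529 ≈ 31.242)
-2736/4122 + n(-69)/w = -2736/4122 - 69/16527/529 = -2736*1/4122 - 69*529/16527 = -152/229 - 12167/5509 = -3623611/1261561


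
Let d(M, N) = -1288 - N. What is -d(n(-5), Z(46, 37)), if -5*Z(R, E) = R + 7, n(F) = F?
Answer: 6387/5 ≈ 1277.4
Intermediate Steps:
Z(R, E) = -7/5 - R/5 (Z(R, E) = -(R + 7)/5 = -(7 + R)/5 = -7/5 - R/5)
-d(n(-5), Z(46, 37)) = -(-1288 - (-7/5 - ⅕*46)) = -(-1288 - (-7/5 - 46/5)) = -(-1288 - 1*(-53/5)) = -(-1288 + 53/5) = -1*(-6387/5) = 6387/5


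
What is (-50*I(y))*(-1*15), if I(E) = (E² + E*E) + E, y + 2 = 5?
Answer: 15750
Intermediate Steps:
y = 3 (y = -2 + 5 = 3)
I(E) = E + 2*E² (I(E) = (E² + E²) + E = 2*E² + E = E + 2*E²)
(-50*I(y))*(-1*15) = (-150*(1 + 2*3))*(-1*15) = -150*(1 + 6)*(-15) = -150*7*(-15) = -50*21*(-15) = -1050*(-15) = 15750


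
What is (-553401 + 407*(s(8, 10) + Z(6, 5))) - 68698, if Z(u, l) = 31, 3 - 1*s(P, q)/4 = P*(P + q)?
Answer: -839030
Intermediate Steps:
s(P, q) = 12 - 4*P*(P + q)
(-553401 + 407*(s(8, 10) + Z(6, 5))) - 68698 = (-553401 + 407*((12 - 4*8² - 4*8*10) + 31)) - 68698 = (-553401 + 407*((12 - 4*64 - 320) + 31)) - 68698 = (-553401 + 407*((12 - 256 - 320) + 31)) - 68698 = (-553401 + 407*(-564 + 31)) - 68698 = (-553401 + 407*(-533)) - 68698 = (-553401 - 216931) - 68698 = -770332 - 68698 = -839030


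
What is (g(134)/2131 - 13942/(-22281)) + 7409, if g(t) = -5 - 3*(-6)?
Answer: 351815328754/47480811 ≈ 7409.6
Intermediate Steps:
g(t) = 13 (g(t) = -5 + 18 = 13)
(g(134)/2131 - 13942/(-22281)) + 7409 = (13/2131 - 13942/(-22281)) + 7409 = (13*(1/2131) - 13942*(-1/22281)) + 7409 = (13/2131 + 13942/22281) + 7409 = 30000055/47480811 + 7409 = 351815328754/47480811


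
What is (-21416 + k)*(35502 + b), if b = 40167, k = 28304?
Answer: 521208072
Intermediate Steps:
(-21416 + k)*(35502 + b) = (-21416 + 28304)*(35502 + 40167) = 6888*75669 = 521208072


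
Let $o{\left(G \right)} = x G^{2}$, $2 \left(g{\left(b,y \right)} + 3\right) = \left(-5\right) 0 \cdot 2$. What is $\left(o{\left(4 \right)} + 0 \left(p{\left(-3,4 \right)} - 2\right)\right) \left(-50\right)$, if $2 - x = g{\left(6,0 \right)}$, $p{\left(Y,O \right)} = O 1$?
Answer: $-4000$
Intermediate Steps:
$g{\left(b,y \right)} = -3$ ($g{\left(b,y \right)} = -3 + \frac{\left(-5\right) 0 \cdot 2}{2} = -3 + \frac{0 \cdot 2}{2} = -3 + \frac{1}{2} \cdot 0 = -3 + 0 = -3$)
$p{\left(Y,O \right)} = O$
$x = 5$ ($x = 2 - -3 = 2 + 3 = 5$)
$o{\left(G \right)} = 5 G^{2}$
$\left(o{\left(4 \right)} + 0 \left(p{\left(-3,4 \right)} - 2\right)\right) \left(-50\right) = \left(5 \cdot 4^{2} + 0 \left(4 - 2\right)\right) \left(-50\right) = \left(5 \cdot 16 + 0 \cdot 2\right) \left(-50\right) = \left(80 + 0\right) \left(-50\right) = 80 \left(-50\right) = -4000$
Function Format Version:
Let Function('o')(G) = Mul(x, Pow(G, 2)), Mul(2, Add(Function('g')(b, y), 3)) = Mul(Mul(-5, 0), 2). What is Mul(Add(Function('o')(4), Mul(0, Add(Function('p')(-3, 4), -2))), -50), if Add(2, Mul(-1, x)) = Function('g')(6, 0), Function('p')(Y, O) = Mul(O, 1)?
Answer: -4000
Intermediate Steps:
Function('g')(b, y) = -3 (Function('g')(b, y) = Add(-3, Mul(Rational(1, 2), Mul(Mul(-5, 0), 2))) = Add(-3, Mul(Rational(1, 2), Mul(0, 2))) = Add(-3, Mul(Rational(1, 2), 0)) = Add(-3, 0) = -3)
Function('p')(Y, O) = O
x = 5 (x = Add(2, Mul(-1, -3)) = Add(2, 3) = 5)
Function('o')(G) = Mul(5, Pow(G, 2))
Mul(Add(Function('o')(4), Mul(0, Add(Function('p')(-3, 4), -2))), -50) = Mul(Add(Mul(5, Pow(4, 2)), Mul(0, Add(4, -2))), -50) = Mul(Add(Mul(5, 16), Mul(0, 2)), -50) = Mul(Add(80, 0), -50) = Mul(80, -50) = -4000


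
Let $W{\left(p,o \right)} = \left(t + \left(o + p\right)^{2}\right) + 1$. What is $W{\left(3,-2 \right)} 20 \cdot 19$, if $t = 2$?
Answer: $1520$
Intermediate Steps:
$W{\left(p,o \right)} = 3 + \left(o + p\right)^{2}$ ($W{\left(p,o \right)} = \left(2 + \left(o + p\right)^{2}\right) + 1 = 3 + \left(o + p\right)^{2}$)
$W{\left(3,-2 \right)} 20 \cdot 19 = \left(3 + \left(-2 + 3\right)^{2}\right) 20 \cdot 19 = \left(3 + 1^{2}\right) 20 \cdot 19 = \left(3 + 1\right) 20 \cdot 19 = 4 \cdot 20 \cdot 19 = 80 \cdot 19 = 1520$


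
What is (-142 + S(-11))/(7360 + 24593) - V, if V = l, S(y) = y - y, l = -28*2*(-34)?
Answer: -60838654/31953 ≈ -1904.0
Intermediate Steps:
l = 1904 (l = -56*(-34) = 1904)
S(y) = 0
V = 1904
(-142 + S(-11))/(7360 + 24593) - V = (-142 + 0)/(7360 + 24593) - 1*1904 = -142/31953 - 1904 = -60838654/31953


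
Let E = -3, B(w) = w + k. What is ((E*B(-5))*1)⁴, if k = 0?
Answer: 50625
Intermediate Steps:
B(w) = w (B(w) = w + 0 = w)
((E*B(-5))*1)⁴ = (-3*(-5)*1)⁴ = (15*1)⁴ = 15⁴ = 50625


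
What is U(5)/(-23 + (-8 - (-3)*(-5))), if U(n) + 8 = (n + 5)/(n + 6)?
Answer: 39/253 ≈ 0.15415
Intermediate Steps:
U(n) = -8 + (5 + n)/(6 + n) (U(n) = -8 + (n + 5)/(n + 6) = -8 + (5 + n)/(6 + n))
U(5)/(-23 + (-8 - (-3)*(-5))) = ((-43 - 7*5)/(6 + 5))/(-23 + (-8 - (-3)*(-5))) = ((-43 - 35)/11)/(-23 + (-8 - 1*15)) = ((1/11)*(-78))/(-23 + (-8 - 15)) = -78/(11*(-23 - 23)) = -78/11/(-46) = -78/11*(-1/46) = 39/253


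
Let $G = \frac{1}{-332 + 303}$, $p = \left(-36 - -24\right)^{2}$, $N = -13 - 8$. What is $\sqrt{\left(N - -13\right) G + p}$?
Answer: $\frac{2 \sqrt{30334}}{29} \approx 12.011$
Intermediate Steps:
$N = -21$
$p = 144$ ($p = \left(-36 + \left(-4 + 28\right)\right)^{2} = \left(-36 + 24\right)^{2} = \left(-12\right)^{2} = 144$)
$G = - \frac{1}{29}$ ($G = \frac{1}{-29} = - \frac{1}{29} \approx -0.034483$)
$\sqrt{\left(N - -13\right) G + p} = \sqrt{\left(-21 - -13\right) \left(- \frac{1}{29}\right) + 144} = \sqrt{\left(-21 + 13\right) \left(- \frac{1}{29}\right) + 144} = \sqrt{\left(-8\right) \left(- \frac{1}{29}\right) + 144} = \sqrt{\frac{8}{29} + 144} = \sqrt{\frac{4184}{29}} = \frac{2 \sqrt{30334}}{29}$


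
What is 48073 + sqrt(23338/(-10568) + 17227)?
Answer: 48073 + sqrt(120231870479)/2642 ≈ 48204.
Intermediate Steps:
48073 + sqrt(23338/(-10568) + 17227) = 48073 + sqrt(23338*(-1/10568) + 17227) = 48073 + sqrt(-11669/5284 + 17227) = 48073 + sqrt(91015799/5284) = 48073 + sqrt(120231870479)/2642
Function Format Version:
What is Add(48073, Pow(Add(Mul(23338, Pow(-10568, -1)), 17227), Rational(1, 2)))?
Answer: Add(48073, Mul(Rational(1, 2642), Pow(120231870479, Rational(1, 2)))) ≈ 48204.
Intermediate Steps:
Add(48073, Pow(Add(Mul(23338, Pow(-10568, -1)), 17227), Rational(1, 2))) = Add(48073, Pow(Add(Mul(23338, Rational(-1, 10568)), 17227), Rational(1, 2))) = Add(48073, Pow(Add(Rational(-11669, 5284), 17227), Rational(1, 2))) = Add(48073, Pow(Rational(91015799, 5284), Rational(1, 2))) = Add(48073, Mul(Rational(1, 2642), Pow(120231870479, Rational(1, 2))))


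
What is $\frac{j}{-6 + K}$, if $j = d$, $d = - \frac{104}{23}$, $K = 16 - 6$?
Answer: $- \frac{26}{23} \approx -1.1304$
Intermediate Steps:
$K = 10$
$d = - \frac{104}{23}$ ($d = \left(-104\right) \frac{1}{23} = - \frac{104}{23} \approx -4.5217$)
$j = - \frac{104}{23} \approx -4.5217$
$\frac{j}{-6 + K} = - \frac{104}{23 \left(-6 + 10\right)} = - \frac{104}{23 \cdot 4} = \left(- \frac{104}{23}\right) \frac{1}{4} = - \frac{26}{23}$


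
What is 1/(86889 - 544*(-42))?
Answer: 1/109737 ≈ 9.1127e-6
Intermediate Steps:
1/(86889 - 544*(-42)) = 1/(86889 + 22848) = 1/109737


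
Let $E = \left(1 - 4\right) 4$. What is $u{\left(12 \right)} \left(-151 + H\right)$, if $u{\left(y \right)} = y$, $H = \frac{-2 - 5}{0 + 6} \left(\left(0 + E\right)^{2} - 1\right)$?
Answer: $-3814$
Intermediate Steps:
$E = -12$ ($E = \left(-3\right) 4 = -12$)
$H = - \frac{1001}{6}$ ($H = \frac{-2 - 5}{0 + 6} \left(\left(0 - 12\right)^{2} - 1\right) = - \frac{7}{6} \left(\left(-12\right)^{2} - 1\right) = \left(-7\right) \frac{1}{6} \left(144 - 1\right) = \left(- \frac{7}{6}\right) 143 = - \frac{1001}{6} \approx -166.83$)
$u{\left(12 \right)} \left(-151 + H\right) = 12 \left(-151 - \frac{1001}{6}\right) = 12 \left(- \frac{1907}{6}\right) = -3814$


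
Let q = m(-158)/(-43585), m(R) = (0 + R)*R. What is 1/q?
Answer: -43585/24964 ≈ -1.7459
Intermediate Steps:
m(R) = R**2 (m(R) = R*R = R**2)
q = -24964/43585 (q = (-158)**2/(-43585) = 24964*(-1/43585) = -24964/43585 ≈ -0.57277)
1/q = 1/(-24964/43585) = -43585/24964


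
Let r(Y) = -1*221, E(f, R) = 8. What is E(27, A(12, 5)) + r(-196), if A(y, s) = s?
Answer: -213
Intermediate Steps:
r(Y) = -221
E(27, A(12, 5)) + r(-196) = 8 - 221 = -213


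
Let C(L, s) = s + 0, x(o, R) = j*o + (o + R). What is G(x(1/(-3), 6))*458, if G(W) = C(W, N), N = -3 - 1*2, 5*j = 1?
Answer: -2290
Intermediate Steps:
j = ⅕ (j = (⅕)*1 = ⅕ ≈ 0.20000)
N = -5 (N = -3 - 2 = -5)
x(o, R) = R + 6*o/5 (x(o, R) = o/5 + (o + R) = o/5 + (R + o) = R + 6*o/5)
C(L, s) = s
G(W) = -5
G(x(1/(-3), 6))*458 = -5*458 = -2290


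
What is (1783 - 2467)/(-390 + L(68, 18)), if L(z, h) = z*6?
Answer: -38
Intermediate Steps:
L(z, h) = 6*z
(1783 - 2467)/(-390 + L(68, 18)) = (1783 - 2467)/(-390 + 6*68) = -684/(-390 + 408) = -684/18 = -684*1/18 = -38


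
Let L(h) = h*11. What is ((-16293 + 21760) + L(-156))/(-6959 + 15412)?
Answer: 3751/8453 ≈ 0.44375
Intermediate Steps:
L(h) = 11*h
((-16293 + 21760) + L(-156))/(-6959 + 15412) = ((-16293 + 21760) + 11*(-156))/(-6959 + 15412) = (5467 - 1716)/8453 = 3751*(1/8453) = 3751/8453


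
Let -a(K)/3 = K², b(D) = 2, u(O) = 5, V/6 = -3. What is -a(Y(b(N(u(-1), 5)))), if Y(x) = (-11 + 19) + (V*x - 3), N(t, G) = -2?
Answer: 2883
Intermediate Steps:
V = -18 (V = 6*(-3) = -18)
Y(x) = 5 - 18*x (Y(x) = (-11 + 19) + (-18*x - 3) = 8 + (-3 - 18*x) = 5 - 18*x)
a(K) = -3*K²
-a(Y(b(N(u(-1), 5)))) = -(-3)*(5 - 18*2)² = -(-3)*(5 - 36)² = -(-3)*(-31)² = -(-3)*961 = -1*(-2883) = 2883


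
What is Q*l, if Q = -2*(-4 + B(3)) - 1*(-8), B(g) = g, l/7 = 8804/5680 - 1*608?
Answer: -84903/2 ≈ -42452.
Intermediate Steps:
l = -84903/20 (l = 7*(8804/5680 - 1*608) = 7*(8804*(1/5680) - 608) = 7*(31/20 - 608) = 7*(-12129/20) = -84903/20 ≈ -4245.1)
Q = 10 (Q = -2*(-4 + 3) - 1*(-8) = -2*(-1) + 8 = 2 + 8 = 10)
Q*l = 10*(-84903/20) = -84903/2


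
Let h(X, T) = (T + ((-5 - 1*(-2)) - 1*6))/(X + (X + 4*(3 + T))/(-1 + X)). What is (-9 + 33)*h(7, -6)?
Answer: -2160/37 ≈ -58.378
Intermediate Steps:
h(X, T) = (-9 + T)/(X + (12 + X + 4*T)/(-1 + X)) (h(X, T) = (T + ((-5 + 2) - 6))/(X + (X + (12 + 4*T))/(-1 + X)) = (T + (-3 - 6))/(X + (12 + X + 4*T)/(-1 + X)) = (T - 9)/(X + (12 + X + 4*T)/(-1 + X)) = (-9 + T)/(X + (12 + X + 4*T)/(-1 + X)))
(-9 + 33)*h(7, -6) = (-9 + 33)*((9 - 1*(-6) - 9*7 - 6*7)/(12 + 7**2 + 4*(-6))) = 24*((9 + 6 - 63 - 42)/(12 + 49 - 24)) = 24*(-90/37) = -2160/37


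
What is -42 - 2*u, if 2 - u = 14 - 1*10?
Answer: -38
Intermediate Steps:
u = -2 (u = 2 - (14 - 1*10) = 2 - (14 - 10) = 2 - 1*4 = 2 - 4 = -2)
-42 - 2*u = -42 - 2*(-2) = -42 + 4 = -38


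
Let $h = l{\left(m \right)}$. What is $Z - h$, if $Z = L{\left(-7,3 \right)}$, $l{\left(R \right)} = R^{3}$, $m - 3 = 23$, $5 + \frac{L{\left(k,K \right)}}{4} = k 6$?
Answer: $-17764$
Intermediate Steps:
$L{\left(k,K \right)} = -20 + 24 k$ ($L{\left(k,K \right)} = -20 + 4 k 6 = -20 + 4 \cdot 6 k = -20 + 24 k$)
$m = 26$ ($m = 3 + 23 = 26$)
$h = 17576$ ($h = 26^{3} = 17576$)
$Z = -188$ ($Z = -20 + 24 \left(-7\right) = -20 - 168 = -188$)
$Z - h = -188 - 17576 = -17764$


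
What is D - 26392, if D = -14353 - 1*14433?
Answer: -55178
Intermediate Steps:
D = -28786 (D = -14353 - 14433 = -28786)
D - 26392 = -28786 - 26392 = -55178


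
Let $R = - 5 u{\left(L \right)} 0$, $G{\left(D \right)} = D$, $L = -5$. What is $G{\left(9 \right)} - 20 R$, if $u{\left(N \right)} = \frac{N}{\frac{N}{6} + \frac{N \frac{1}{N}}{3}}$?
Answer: $9$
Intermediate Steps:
$u{\left(N \right)} = \frac{N}{\frac{1}{3} + \frac{N}{6}}$ ($u{\left(N \right)} = \frac{N}{N \frac{1}{6} + 1 \cdot \frac{1}{3}} = \frac{N}{\frac{N}{6} + \frac{1}{3}} = \frac{N}{\frac{1}{3} + \frac{N}{6}}$)
$R = 0$ ($R = - 5 \cdot 6 \left(-5\right) \frac{1}{2 - 5} \cdot 0 = - 5 \cdot 6 \left(-5\right) \frac{1}{-3} \cdot 0 = - 5 \cdot 6 \left(-5\right) \left(- \frac{1}{3}\right) 0 = \left(-5\right) 10 \cdot 0 = \left(-50\right) 0 = 0$)
$G{\left(9 \right)} - 20 R = 9 - 0 = 9 + 0 = 9$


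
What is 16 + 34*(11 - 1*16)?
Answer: -154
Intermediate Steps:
16 + 34*(11 - 1*16) = 16 + 34*(11 - 16) = 16 + 34*(-5) = 16 - 170 = -154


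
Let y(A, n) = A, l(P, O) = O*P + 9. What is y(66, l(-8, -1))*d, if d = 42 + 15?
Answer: 3762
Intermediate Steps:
l(P, O) = 9 + O*P
d = 57
y(66, l(-8, -1))*d = 66*57 = 3762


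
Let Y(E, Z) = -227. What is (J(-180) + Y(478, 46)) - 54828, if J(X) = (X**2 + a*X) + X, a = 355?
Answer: -86735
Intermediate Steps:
J(X) = X**2 + 356*X (J(X) = (X**2 + 355*X) + X = X**2 + 356*X)
(J(-180) + Y(478, 46)) - 54828 = (-180*(356 - 180) - 227) - 54828 = (-180*176 - 227) - 54828 = (-31680 - 227) - 54828 = -31907 - 54828 = -86735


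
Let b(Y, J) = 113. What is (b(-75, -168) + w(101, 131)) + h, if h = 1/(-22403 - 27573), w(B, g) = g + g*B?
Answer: 673426599/49976 ≈ 13475.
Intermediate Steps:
w(B, g) = g + B*g
h = -1/49976 (h = 1/(-49976) = -1/49976 ≈ -2.0010e-5)
(b(-75, -168) + w(101, 131)) + h = (113 + 131*(1 + 101)) - 1/49976 = (113 + 131*102) - 1/49976 = (113 + 13362) - 1/49976 = 13475 - 1/49976 = 673426599/49976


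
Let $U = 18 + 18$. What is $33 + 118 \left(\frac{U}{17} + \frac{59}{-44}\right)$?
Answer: $\frac{46621}{374} \approx 124.66$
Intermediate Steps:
$U = 36$
$33 + 118 \left(\frac{U}{17} + \frac{59}{-44}\right) = 33 + 118 \left(\frac{36}{17} + \frac{59}{-44}\right) = 33 + 118 \left(36 \cdot \frac{1}{17} + 59 \left(- \frac{1}{44}\right)\right) = 33 + 118 \left(\frac{36}{17} - \frac{59}{44}\right) = 33 + 118 \cdot \frac{581}{748} = 33 + \frac{34279}{374} = \frac{46621}{374}$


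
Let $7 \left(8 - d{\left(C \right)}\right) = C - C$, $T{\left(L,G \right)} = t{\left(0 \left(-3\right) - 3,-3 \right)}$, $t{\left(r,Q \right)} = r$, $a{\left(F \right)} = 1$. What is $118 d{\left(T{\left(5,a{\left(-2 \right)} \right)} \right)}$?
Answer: $944$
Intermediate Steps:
$T{\left(L,G \right)} = -3$ ($T{\left(L,G \right)} = 0 \left(-3\right) - 3 = 0 - 3 = -3$)
$d{\left(C \right)} = 8$ ($d{\left(C \right)} = 8 - \frac{C - C}{7} = 8 - 0 = 8 + 0 = 8$)
$118 d{\left(T{\left(5,a{\left(-2 \right)} \right)} \right)} = 118 \cdot 8 = 944$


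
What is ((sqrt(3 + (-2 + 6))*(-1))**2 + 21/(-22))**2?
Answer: 17689/484 ≈ 36.548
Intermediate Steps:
((sqrt(3 + (-2 + 6))*(-1))**2 + 21/(-22))**2 = ((sqrt(3 + 4)*(-1))**2 + 21*(-1/22))**2 = ((sqrt(7)*(-1))**2 - 21/22)**2 = ((-sqrt(7))**2 - 21/22)**2 = (7 - 21/22)**2 = (133/22)**2 = 17689/484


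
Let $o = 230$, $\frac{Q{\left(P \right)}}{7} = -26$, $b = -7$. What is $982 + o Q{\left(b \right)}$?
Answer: $-40878$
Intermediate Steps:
$Q{\left(P \right)} = -182$ ($Q{\left(P \right)} = 7 \left(-26\right) = -182$)
$982 + o Q{\left(b \right)} = 982 + 230 \left(-182\right) = 982 - 41860 = -40878$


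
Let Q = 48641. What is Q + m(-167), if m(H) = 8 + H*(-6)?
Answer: 49651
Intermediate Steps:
m(H) = 8 - 6*H
Q + m(-167) = 48641 + (8 - 6*(-167)) = 48641 + (8 + 1002) = 48641 + 1010 = 49651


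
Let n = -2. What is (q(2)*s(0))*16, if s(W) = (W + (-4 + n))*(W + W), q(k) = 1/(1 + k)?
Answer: 0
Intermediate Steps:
s(W) = 2*W*(-6 + W) (s(W) = (W + (-4 - 2))*(W + W) = (W - 6)*(2*W) = (-6 + W)*(2*W) = 2*W*(-6 + W))
(q(2)*s(0))*16 = ((2*0*(-6 + 0))/(1 + 2))*16 = ((2*0*(-6))/3)*16 = ((⅓)*0)*16 = 0*16 = 0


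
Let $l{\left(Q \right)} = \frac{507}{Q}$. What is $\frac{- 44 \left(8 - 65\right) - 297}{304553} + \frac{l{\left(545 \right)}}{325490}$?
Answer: $\frac{392368230921}{54025281003650} \approx 0.0072627$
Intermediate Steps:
$\frac{- 44 \left(8 - 65\right) - 297}{304553} + \frac{l{\left(545 \right)}}{325490} = \frac{- 44 \left(8 - 65\right) - 297}{304553} + \frac{507 \cdot \frac{1}{545}}{325490} = \left(\left(-44\right) \left(-57\right) - 297\right) \frac{1}{304553} + 507 \cdot \frac{1}{545} \cdot \frac{1}{325490} = \left(2508 - 297\right) \frac{1}{304553} + \frac{507}{545} \cdot \frac{1}{325490} = 2211 \cdot \frac{1}{304553} + \frac{507}{177392050} = \frac{2211}{304553} + \frac{507}{177392050} = \frac{392368230921}{54025281003650}$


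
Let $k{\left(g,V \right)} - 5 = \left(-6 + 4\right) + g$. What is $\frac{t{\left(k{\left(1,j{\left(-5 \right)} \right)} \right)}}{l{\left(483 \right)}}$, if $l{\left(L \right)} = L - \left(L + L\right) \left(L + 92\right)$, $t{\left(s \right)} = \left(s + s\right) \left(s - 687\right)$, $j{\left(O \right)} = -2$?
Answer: $\frac{5464}{554967} \approx 0.0098456$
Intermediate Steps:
$k{\left(g,V \right)} = 3 + g$ ($k{\left(g,V \right)} = 5 + \left(\left(-6 + 4\right) + g\right) = 5 + \left(-2 + g\right) = 3 + g$)
$t{\left(s \right)} = 2 s \left(-687 + s\right)$
$l{\left(L \right)} = L - 2 L \left(92 + L\right)$
$\frac{t{\left(k{\left(1,j{\left(-5 \right)} \right)} \right)}}{l{\left(483 \right)}} = \frac{2 \left(3 + 1\right) \left(-687 + \left(3 + 1\right)\right)}{\left(-1\right) 483 \left(183 + 2 \cdot 483\right)} = \frac{2 \cdot 4 \left(-687 + 4\right)}{\left(-1\right) 483 \left(183 + 966\right)} = \frac{2 \cdot 4 \left(-683\right)}{\left(-1\right) 483 \cdot 1149} = - \frac{5464}{-554967} = \left(-5464\right) \left(- \frac{1}{554967}\right) = \frac{5464}{554967}$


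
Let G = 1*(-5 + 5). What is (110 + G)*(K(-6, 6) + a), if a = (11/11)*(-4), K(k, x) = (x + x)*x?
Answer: 7480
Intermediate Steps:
K(k, x) = 2*x**2 (K(k, x) = (2*x)*x = 2*x**2)
G = 0 (G = 1*0 = 0)
a = -4 (a = (11*(1/11))*(-4) = 1*(-4) = -4)
(110 + G)*(K(-6, 6) + a) = (110 + 0)*(2*6**2 - 4) = 110*(2*36 - 4) = 110*(72 - 4) = 110*68 = 7480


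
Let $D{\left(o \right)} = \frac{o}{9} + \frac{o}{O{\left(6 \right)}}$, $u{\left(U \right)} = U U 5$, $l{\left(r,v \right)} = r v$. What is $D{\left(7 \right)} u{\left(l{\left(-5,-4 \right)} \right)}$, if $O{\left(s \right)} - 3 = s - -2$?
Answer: $\frac{280000}{99} \approx 2828.3$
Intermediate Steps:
$O{\left(s \right)} = 5 + s$ ($O{\left(s \right)} = 3 + \left(s - -2\right) = 3 + \left(s + 2\right) = 3 + \left(2 + s\right) = 5 + s$)
$u{\left(U \right)} = 5 U^{2}$ ($u{\left(U \right)} = U^{2} \cdot 5 = 5 U^{2}$)
$D{\left(o \right)} = \frac{20 o}{99}$ ($D{\left(o \right)} = \frac{o}{9} + \frac{o}{5 + 6} = o \frac{1}{9} + \frac{o}{11} = \frac{o}{9} + o \frac{1}{11} = \frac{o}{9} + \frac{o}{11} = \frac{20 o}{99}$)
$D{\left(7 \right)} u{\left(l{\left(-5,-4 \right)} \right)} = \frac{20}{99} \cdot 7 \cdot 5 \left(\left(-5\right) \left(-4\right)\right)^{2} = \frac{140 \cdot 5 \cdot 20^{2}}{99} = \frac{140 \cdot 5 \cdot 400}{99} = \frac{140}{99} \cdot 2000 = \frac{280000}{99}$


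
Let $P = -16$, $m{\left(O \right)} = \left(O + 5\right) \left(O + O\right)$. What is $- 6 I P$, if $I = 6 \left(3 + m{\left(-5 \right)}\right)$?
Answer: $1728$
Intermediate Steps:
$m{\left(O \right)} = 2 O \left(5 + O\right)$ ($m{\left(O \right)} = \left(5 + O\right) 2 O = 2 O \left(5 + O\right)$)
$I = 18$ ($I = 6 \left(3 + 2 \left(-5\right) \left(5 - 5\right)\right) = 6 \left(3 + 2 \left(-5\right) 0\right) = 6 \left(3 + 0\right) = 6 \cdot 3 = 18$)
$- 6 I P = \left(-6\right) 18 \left(-16\right) = \left(-108\right) \left(-16\right) = 1728$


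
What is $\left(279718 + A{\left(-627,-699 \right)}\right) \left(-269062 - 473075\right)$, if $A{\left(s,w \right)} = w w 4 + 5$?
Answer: $-1658028309399$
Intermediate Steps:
$A{\left(s,w \right)} = 5 + 4 w^{2}$ ($A{\left(s,w \right)} = w 4 w + 5 = 4 w^{2} + 5 = 5 + 4 w^{2}$)
$\left(279718 + A{\left(-627,-699 \right)}\right) \left(-269062 - 473075\right) = \left(279718 + \left(5 + 4 \left(-699\right)^{2}\right)\right) \left(-269062 - 473075\right) = \left(279718 + \left(5 + 4 \cdot 488601\right)\right) \left(-742137\right) = \left(279718 + \left(5 + 1954404\right)\right) \left(-742137\right) = \left(279718 + 1954409\right) \left(-742137\right) = 2234127 \left(-742137\right) = -1658028309399$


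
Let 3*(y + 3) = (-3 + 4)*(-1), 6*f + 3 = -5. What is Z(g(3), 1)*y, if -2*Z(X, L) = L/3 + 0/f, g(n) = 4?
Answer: 5/9 ≈ 0.55556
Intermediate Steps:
f = -4/3 (f = -½ + (⅙)*(-5) = -½ - ⅚ = -4/3 ≈ -1.3333)
Z(X, L) = -L/6 (Z(X, L) = -(L/3 + 0/(-4/3))/2 = -(L*(⅓) + 0*(-¾))/2 = -(L/3 + 0)/2 = -L/6)
y = -10/3 (y = -3 + ((-3 + 4)*(-1))/3 = -3 + (1*(-1))/3 = -3 + (⅓)*(-1) = -3 - ⅓ = -10/3 ≈ -3.3333)
Z(g(3), 1)*y = -⅙*1*(-10/3) = -⅙*(-10/3) = 5/9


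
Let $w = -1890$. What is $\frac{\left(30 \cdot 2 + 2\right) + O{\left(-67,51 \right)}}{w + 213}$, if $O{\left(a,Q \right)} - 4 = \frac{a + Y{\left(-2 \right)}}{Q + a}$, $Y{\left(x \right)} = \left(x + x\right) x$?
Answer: $- \frac{1115}{26832} \approx -0.041555$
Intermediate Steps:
$Y{\left(x \right)} = 2 x^{2}$ ($Y{\left(x \right)} = 2 x x = 2 x^{2}$)
$O{\left(a,Q \right)} = 4 + \frac{8 + a}{Q + a}$ ($O{\left(a,Q \right)} = 4 + \frac{a + 2 \left(-2\right)^{2}}{Q + a} = 4 + \frac{a + 2 \cdot 4}{Q + a} = 4 + \frac{a + 8}{Q + a} = 4 + \frac{8 + a}{Q + a}$)
$\frac{\left(30 \cdot 2 + 2\right) + O{\left(-67,51 \right)}}{w + 213} = \frac{\left(30 \cdot 2 + 2\right) + \frac{8 + 4 \cdot 51 + 5 \left(-67\right)}{51 - 67}}{-1890 + 213} = \frac{\left(60 + 2\right) + \frac{8 + 204 - 335}{-16}}{-1677} = \left(62 - - \frac{123}{16}\right) \left(- \frac{1}{1677}\right) = \left(62 + \frac{123}{16}\right) \left(- \frac{1}{1677}\right) = \frac{1115}{16} \left(- \frac{1}{1677}\right) = - \frac{1115}{26832}$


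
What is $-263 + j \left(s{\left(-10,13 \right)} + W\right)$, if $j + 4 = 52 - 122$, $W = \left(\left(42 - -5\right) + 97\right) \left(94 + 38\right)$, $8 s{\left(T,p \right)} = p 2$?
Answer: $- \frac{2814191}{2} \approx -1.4071 \cdot 10^{6}$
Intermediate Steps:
$s{\left(T,p \right)} = \frac{p}{4}$ ($s{\left(T,p \right)} = \frac{p 2}{8} = \frac{2 p}{8} = \frac{p}{4}$)
$W = 19008$ ($W = \left(\left(42 + 5\right) + 97\right) 132 = \left(47 + 97\right) 132 = 144 \cdot 132 = 19008$)
$j = -74$ ($j = -4 + \left(52 - 122\right) = -4 - 70 = -74$)
$-263 + j \left(s{\left(-10,13 \right)} + W\right) = -263 - 74 \left(\frac{1}{4} \cdot 13 + 19008\right) = -263 - 74 \left(\frac{13}{4} + 19008\right) = -263 - \frac{2813665}{2} = - \frac{2814191}{2}$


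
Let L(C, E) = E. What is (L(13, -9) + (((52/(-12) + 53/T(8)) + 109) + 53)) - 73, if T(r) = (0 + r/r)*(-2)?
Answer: 295/6 ≈ 49.167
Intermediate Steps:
T(r) = -2 (T(r) = (0 + 1)*(-2) = 1*(-2) = -2)
(L(13, -9) + (((52/(-12) + 53/T(8)) + 109) + 53)) - 73 = (-9 + (((52/(-12) + 53/(-2)) + 109) + 53)) - 73 = (-9 + (((52*(-1/12) + 53*(-1/2)) + 109) + 53)) - 73 = (-9 + (((-13/3 - 53/2) + 109) + 53)) - 73 = (-9 + ((-185/6 + 109) + 53)) - 73 = (-9 + (469/6 + 53)) - 73 = (-9 + 787/6) - 73 = 733/6 - 73 = 295/6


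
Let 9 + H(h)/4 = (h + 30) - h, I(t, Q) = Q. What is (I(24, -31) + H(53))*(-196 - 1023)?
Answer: -64607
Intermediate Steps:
H(h) = 84 (H(h) = -36 + 4*((h + 30) - h) = -36 + 4*((30 + h) - h) = -36 + 4*30 = -36 + 120 = 84)
(I(24, -31) + H(53))*(-196 - 1023) = (-31 + 84)*(-196 - 1023) = 53*(-1219) = -64607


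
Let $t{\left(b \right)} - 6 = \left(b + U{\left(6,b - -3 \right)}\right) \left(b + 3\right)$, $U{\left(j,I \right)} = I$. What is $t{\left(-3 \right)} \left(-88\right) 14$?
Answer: $-7392$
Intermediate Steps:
$t{\left(b \right)} = 6 + \left(3 + b\right) \left(3 + 2 b\right)$ ($t{\left(b \right)} = 6 + \left(b + \left(b - -3\right)\right) \left(b + 3\right) = 6 + \left(b + \left(b + 3\right)\right) \left(3 + b\right) = 6 + \left(b + \left(3 + b\right)\right) \left(3 + b\right) = 6 + \left(3 + 2 b\right) \left(3 + b\right) = 6 + \left(3 + b\right) \left(3 + 2 b\right)$)
$t{\left(-3 \right)} \left(-88\right) 14 = \left(15 + 2 \left(-3\right)^{2} + 9 \left(-3\right)\right) \left(-88\right) 14 = \left(15 + 2 \cdot 9 - 27\right) \left(-88\right) 14 = \left(15 + 18 - 27\right) \left(-88\right) 14 = 6 \left(-88\right) 14 = \left(-528\right) 14 = -7392$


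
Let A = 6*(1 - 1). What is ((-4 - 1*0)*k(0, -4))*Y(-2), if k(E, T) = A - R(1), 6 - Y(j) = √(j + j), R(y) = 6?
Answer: 144 - 48*I ≈ 144.0 - 48.0*I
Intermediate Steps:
A = 0 (A = 6*0 = 0)
Y(j) = 6 - √2*√j (Y(j) = 6 - √(j + j) = 6 - √(2*j) = 6 - √2*√j)
k(E, T) = -6 (k(E, T) = 0 - 1*6 = 0 - 6 = -6)
((-4 - 1*0)*k(0, -4))*Y(-2) = ((-4 - 1*0)*(-6))*(6 - √2*√(-2)) = ((-4 + 0)*(-6))*(6 - √2*I*√2) = (-4*(-6))*(6 - 2*I) = 24*(6 - 2*I) = 144 - 48*I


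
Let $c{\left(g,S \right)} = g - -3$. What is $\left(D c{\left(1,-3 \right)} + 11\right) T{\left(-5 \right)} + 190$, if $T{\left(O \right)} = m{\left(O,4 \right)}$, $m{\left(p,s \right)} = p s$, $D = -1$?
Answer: $50$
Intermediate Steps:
$c{\left(g,S \right)} = 3 + g$ ($c{\left(g,S \right)} = g + 3 = 3 + g$)
$T{\left(O \right)} = 4 O$ ($T{\left(O \right)} = O 4 = 4 O$)
$\left(D c{\left(1,-3 \right)} + 11\right) T{\left(-5 \right)} + 190 = \left(- (3 + 1) + 11\right) 4 \left(-5\right) + 190 = \left(\left(-1\right) 4 + 11\right) \left(-20\right) + 190 = \left(-4 + 11\right) \left(-20\right) + 190 = 7 \left(-20\right) + 190 = -140 + 190 = 50$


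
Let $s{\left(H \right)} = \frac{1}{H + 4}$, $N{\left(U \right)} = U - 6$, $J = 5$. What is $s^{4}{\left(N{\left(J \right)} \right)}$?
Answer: $\frac{1}{81} \approx 0.012346$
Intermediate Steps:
$N{\left(U \right)} = -6 + U$ ($N{\left(U \right)} = U - 6 = -6 + U$)
$s{\left(H \right)} = \frac{1}{4 + H}$
$s^{4}{\left(N{\left(J \right)} \right)} = \left(\frac{1}{4 + \left(-6 + 5\right)}\right)^{4} = \left(\frac{1}{4 - 1}\right)^{4} = \left(\frac{1}{3}\right)^{4} = \frac{1}{81}$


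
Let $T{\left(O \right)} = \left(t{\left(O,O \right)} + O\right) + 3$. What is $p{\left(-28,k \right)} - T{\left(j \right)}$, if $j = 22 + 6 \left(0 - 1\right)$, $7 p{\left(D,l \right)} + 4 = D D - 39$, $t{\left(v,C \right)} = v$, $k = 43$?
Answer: $\frac{496}{7} \approx 70.857$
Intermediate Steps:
$p{\left(D,l \right)} = - \frac{43}{7} + \frac{D^{2}}{7}$ ($p{\left(D,l \right)} = - \frac{4}{7} + \frac{D D - 39}{7} = - \frac{4}{7} + \frac{D^{2} - 39}{7} = - \frac{4}{7} + \frac{-39 + D^{2}}{7} = - \frac{4}{7} + \left(- \frac{39}{7} + \frac{D^{2}}{7}\right) = - \frac{43}{7} + \frac{D^{2}}{7}$)
$j = 16$ ($j = 22 + 6 \left(-1\right) = 22 - 6 = 16$)
$T{\left(O \right)} = 3 + 2 O$ ($T{\left(O \right)} = \left(O + O\right) + 3 = 2 O + 3 = 3 + 2 O$)
$p{\left(-28,k \right)} - T{\left(j \right)} = \left(- \frac{43}{7} + \frac{\left(-28\right)^{2}}{7}\right) - \left(3 + 2 \cdot 16\right) = \left(- \frac{43}{7} + \frac{1}{7} \cdot 784\right) - \left(3 + 32\right) = \left(- \frac{43}{7} + 112\right) - 35 = \frac{741}{7} - 35 = \frac{496}{7}$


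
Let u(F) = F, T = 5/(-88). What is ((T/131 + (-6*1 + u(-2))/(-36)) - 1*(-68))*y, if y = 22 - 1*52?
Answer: -35390735/17292 ≈ -2046.7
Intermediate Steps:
T = -5/88 (T = 5*(-1/88) = -5/88 ≈ -0.056818)
y = -30 (y = 22 - 52 = -30)
((T/131 + (-6*1 + u(-2))/(-36)) - 1*(-68))*y = ((-5/88/131 + (-6*1 - 2)/(-36)) - 1*(-68))*(-30) = ((-5/88*1/131 + (-6 - 2)*(-1/36)) + 68)*(-30) = ((-5/11528 - 8*(-1/36)) + 68)*(-30) = ((-5/11528 + 2/9) + 68)*(-30) = (23011/103752 + 68)*(-30) = (7078147/103752)*(-30) = -35390735/17292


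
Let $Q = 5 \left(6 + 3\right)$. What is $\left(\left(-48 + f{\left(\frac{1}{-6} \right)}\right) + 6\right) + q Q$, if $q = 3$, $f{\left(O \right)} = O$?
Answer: $\frac{557}{6} \approx 92.833$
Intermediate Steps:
$Q = 45$ ($Q = 5 \cdot 9 = 45$)
$\left(\left(-48 + f{\left(\frac{1}{-6} \right)}\right) + 6\right) + q Q = \left(\left(-48 + \frac{1}{-6}\right) + 6\right) + 3 \cdot 45 = \left(\left(-48 - \frac{1}{6}\right) + 6\right) + 135 = \left(- \frac{289}{6} + 6\right) + 135 = - \frac{253}{6} + 135 = \frac{557}{6}$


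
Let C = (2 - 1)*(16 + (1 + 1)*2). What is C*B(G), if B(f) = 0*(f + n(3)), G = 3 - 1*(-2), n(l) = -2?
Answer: 0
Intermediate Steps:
C = 20 (C = 1*(16 + 2*2) = 1*(16 + 4) = 1*20 = 20)
G = 5 (G = 3 + 2 = 5)
B(f) = 0 (B(f) = 0*(f - 2) = 0*(-2 + f) = 0)
C*B(G) = 20*0 = 0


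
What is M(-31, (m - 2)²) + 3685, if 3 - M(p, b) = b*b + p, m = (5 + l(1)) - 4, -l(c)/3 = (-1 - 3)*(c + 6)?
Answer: -47454602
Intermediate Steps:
l(c) = 72 + 12*c (l(c) = -3*(-1 - 3)*(c + 6) = -(-12)*(6 + c) = -3*(-24 - 4*c) = 72 + 12*c)
m = 85 (m = (5 + (72 + 12*1)) - 4 = (5 + (72 + 12)) - 4 = (5 + 84) - 4 = 89 - 4 = 85)
M(p, b) = 3 - p - b² (M(p, b) = 3 - (b*b + p) = 3 - (b² + p) = 3 - (p + b²) = 3 + (-p - b²) = 3 - p - b²)
M(-31, (m - 2)²) + 3685 = (3 - 1*(-31) - ((85 - 2)²)²) + 3685 = (3 + 31 - (83²)²) + 3685 = (3 + 31 - 1*6889²) + 3685 = (3 + 31 - 1*47458321) + 3685 = (3 + 31 - 47458321) + 3685 = -47458287 + 3685 = -47454602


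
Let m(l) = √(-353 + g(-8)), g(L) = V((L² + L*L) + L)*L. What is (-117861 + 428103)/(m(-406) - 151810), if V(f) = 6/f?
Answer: -12394167900/6064809593 - 310242*I*√8835/115231382267 ≈ -2.0436 - 0.00025307*I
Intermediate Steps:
g(L) = 6*L/(L + 2*L²) (g(L) = (6/((L² + L*L) + L))*L = (6/((L² + L²) + L))*L = (6/(2*L² + L))*L = (6/(L + 2*L²))*L = 6*L/(L + 2*L²))
m(l) = I*√8835/5 (m(l) = √(-353 + 6/(1 + 2*(-8))) = √(-353 + 6/(1 - 16)) = √(-353 + 6/(-15)) = √(-353 + 6*(-1/15)) = √(-353 - ⅖) = √(-1767/5) = I*√8835/5)
(-117861 + 428103)/(m(-406) - 151810) = (-117861 + 428103)/(I*√8835/5 - 151810) = 310242/(-151810 + I*√8835/5)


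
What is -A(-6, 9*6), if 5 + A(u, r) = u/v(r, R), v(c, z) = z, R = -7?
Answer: 29/7 ≈ 4.1429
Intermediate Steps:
A(u, r) = -5 - u/7 (A(u, r) = -5 + u/(-7) = -5 + u*(-⅐) = -5 - u/7)
-A(-6, 9*6) = -(-5 - ⅐*(-6)) = -(-5 + 6/7) = -1*(-29/7) = 29/7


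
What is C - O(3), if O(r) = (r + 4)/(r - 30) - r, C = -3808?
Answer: -102728/27 ≈ -3804.7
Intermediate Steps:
O(r) = -r + (4 + r)/(-30 + r) (O(r) = (4 + r)/(-30 + r) - r = -r + (4 + r)/(-30 + r))
C - O(3) = -3808 - (4 - 1*3² + 31*3)/(-30 + 3) = -3808 - (4 - 1*9 + 93)/(-27) = -3808 - (-1)*(4 - 9 + 93)/27 = -3808 - (-1)*88/27 = -3808 - 1*(-88/27) = -3808 + 88/27 = -102728/27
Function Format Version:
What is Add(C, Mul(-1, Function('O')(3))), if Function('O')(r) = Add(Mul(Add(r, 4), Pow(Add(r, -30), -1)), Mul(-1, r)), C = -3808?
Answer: Rational(-102728, 27) ≈ -3804.7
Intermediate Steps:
Function('O')(r) = Add(Mul(-1, r), Mul(Pow(Add(-30, r), -1), Add(4, r))) (Function('O')(r) = Add(Mul(Add(4, r), Pow(Add(-30, r), -1)), Mul(-1, r)) = Add(Mul(Pow(Add(-30, r), -1), Add(4, r)), Mul(-1, r)) = Add(Mul(-1, r), Mul(Pow(Add(-30, r), -1), Add(4, r))))
Add(C, Mul(-1, Function('O')(3))) = Add(-3808, Mul(-1, Mul(Pow(Add(-30, 3), -1), Add(4, Mul(-1, Pow(3, 2)), Mul(31, 3))))) = Add(-3808, Mul(-1, Mul(Pow(-27, -1), Add(4, Mul(-1, 9), 93)))) = Add(-3808, Mul(-1, Mul(Rational(-1, 27), Add(4, -9, 93)))) = Add(-3808, Mul(-1, Mul(Rational(-1, 27), 88))) = Add(-3808, Mul(-1, Rational(-88, 27))) = Add(-3808, Rational(88, 27)) = Rational(-102728, 27)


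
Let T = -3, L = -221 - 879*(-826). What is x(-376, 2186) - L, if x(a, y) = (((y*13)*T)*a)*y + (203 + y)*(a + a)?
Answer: 70070809383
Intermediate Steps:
L = 725833 (L = -221 + 726054 = 725833)
x(a, y) = -39*a*y² + 2*a*(203 + y) (x(a, y) = (((y*13)*(-3))*a)*y + (203 + y)*(a + a) = (((13*y)*(-3))*a)*y + (203 + y)*(2*a) = ((-39*y)*a)*y + 2*a*(203 + y) = (-39*a*y)*y + 2*a*(203 + y) = -39*a*y² + 2*a*(203 + y))
x(-376, 2186) - L = -376*(406 - 39*2186² + 2*2186) - 1*725833 = -376*(406 - 39*4778596 + 4372) - 725833 = -376*(406 - 186365244 + 4372) - 725833 = -376*(-186360466) - 725833 = 70071535216 - 725833 = 70070809383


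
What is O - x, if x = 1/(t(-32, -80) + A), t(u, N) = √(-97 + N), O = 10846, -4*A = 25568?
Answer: 443144149878/40857841 + I*√177/40857841 ≈ 10846.0 + 3.2562e-7*I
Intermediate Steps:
A = -6392 (A = -¼*25568 = -6392)
x = 1/(-6392 + I*√177) (x = 1/(√(-97 - 80) - 6392) = 1/(√(-177) - 6392) = 1/(I*√177 - 6392) = 1/(-6392 + I*√177) ≈ -0.00015644 - 3.256e-7*I)
O - x = 10846 - (-6392/40857841 - I*√177/40857841) = 10846 + (6392/40857841 + I*√177/40857841) = 443144149878/40857841 + I*√177/40857841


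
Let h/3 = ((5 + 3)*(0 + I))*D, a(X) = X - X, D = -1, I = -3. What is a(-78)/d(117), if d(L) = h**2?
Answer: 0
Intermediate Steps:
a(X) = 0
h = 72 (h = 3*(((5 + 3)*(0 - 3))*(-1)) = 3*((8*(-3))*(-1)) = 3*(-24*(-1)) = 3*24 = 72)
d(L) = 5184 (d(L) = 72**2 = 5184)
a(-78)/d(117) = 0/5184 = 0*(1/5184) = 0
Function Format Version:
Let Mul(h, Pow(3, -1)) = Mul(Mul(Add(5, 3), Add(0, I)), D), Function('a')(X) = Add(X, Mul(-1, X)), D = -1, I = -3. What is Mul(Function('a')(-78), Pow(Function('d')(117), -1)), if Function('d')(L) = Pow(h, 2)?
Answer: 0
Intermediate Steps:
Function('a')(X) = 0
h = 72 (h = Mul(3, Mul(Mul(Add(5, 3), Add(0, -3)), -1)) = Mul(3, Mul(Mul(8, -3), -1)) = Mul(3, Mul(-24, -1)) = Mul(3, 24) = 72)
Function('d')(L) = 5184 (Function('d')(L) = Pow(72, 2) = 5184)
Mul(Function('a')(-78), Pow(Function('d')(117), -1)) = Mul(0, Pow(5184, -1)) = Mul(0, Rational(1, 5184)) = 0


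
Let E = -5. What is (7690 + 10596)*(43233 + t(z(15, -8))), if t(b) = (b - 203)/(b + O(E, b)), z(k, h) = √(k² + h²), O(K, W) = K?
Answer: 790275205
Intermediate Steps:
z(k, h) = √(h² + k²)
t(b) = (-203 + b)/(-5 + b) (t(b) = (b - 203)/(b - 5) = (-203 + b)/(-5 + b))
(7690 + 10596)*(43233 + t(z(15, -8))) = (7690 + 10596)*(43233 + (-203 + √((-8)² + 15²))/(-5 + √((-8)² + 15²))) = 18286*(43233 + (-203 + √(64 + 225))/(-5 + √(64 + 225))) = 18286*(43233 + (-203 + √289)/(-5 + √289)) = 18286*(43233 + (-203 + 17)/(-5 + 17)) = 18286*(43233 - 186/12) = 18286*(43233 + (1/12)*(-186)) = 18286*(43233 - 31/2) = 18286*(86435/2) = 790275205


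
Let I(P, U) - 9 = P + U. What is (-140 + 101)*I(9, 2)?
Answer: -780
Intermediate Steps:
I(P, U) = 9 + P + U (I(P, U) = 9 + (P + U) = 9 + P + U)
(-140 + 101)*I(9, 2) = (-140 + 101)*(9 + 9 + 2) = -39*20 = -780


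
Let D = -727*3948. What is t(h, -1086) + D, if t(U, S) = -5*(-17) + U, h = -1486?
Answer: -2871597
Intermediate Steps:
t(U, S) = 85 + U
D = -2870196
t(h, -1086) + D = (85 - 1486) - 2870196 = -1401 - 2870196 = -2871597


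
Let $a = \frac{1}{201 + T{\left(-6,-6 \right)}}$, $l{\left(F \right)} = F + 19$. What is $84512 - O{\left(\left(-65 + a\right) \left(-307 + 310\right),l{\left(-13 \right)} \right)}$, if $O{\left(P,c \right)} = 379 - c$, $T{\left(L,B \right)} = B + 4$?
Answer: $84139$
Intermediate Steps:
$l{\left(F \right)} = 19 + F$
$T{\left(L,B \right)} = 4 + B$
$a = \frac{1}{199}$ ($a = \frac{1}{201 + \left(4 - 6\right)} = \frac{1}{201 - 2} = \frac{1}{199} \approx 0.0050251$)
$84512 - O{\left(\left(-65 + a\right) \left(-307 + 310\right),l{\left(-13 \right)} \right)} = 84512 - \left(379 - \left(19 - 13\right)\right) = 84512 - \left(379 - 6\right) = 84512 - 373 = 84139$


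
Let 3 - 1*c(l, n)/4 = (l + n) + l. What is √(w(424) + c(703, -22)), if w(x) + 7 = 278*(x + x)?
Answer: √230213 ≈ 479.81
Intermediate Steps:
c(l, n) = 12 - 8*l - 4*n (c(l, n) = 12 - 4*((l + n) + l) = 12 - 4*(n + 2*l) = 12 + (-8*l - 4*n) = 12 - 8*l - 4*n)
w(x) = -7 + 556*x (w(x) = -7 + 278*(x + x) = -7 + 278*(2*x) = -7 + 556*x)
√(w(424) + c(703, -22)) = √((-7 + 556*424) + (12 - 8*703 - 4*(-22))) = √((-7 + 235744) + (12 - 5624 + 88)) = √(235737 - 5524) = √230213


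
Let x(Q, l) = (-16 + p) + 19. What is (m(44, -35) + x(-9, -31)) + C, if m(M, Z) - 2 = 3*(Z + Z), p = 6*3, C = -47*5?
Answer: -422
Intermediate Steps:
C = -235
p = 18
m(M, Z) = 2 + 6*Z (m(M, Z) = 2 + 3*(Z + Z) = 2 + 3*(2*Z) = 2 + 6*Z)
x(Q, l) = 21 (x(Q, l) = (-16 + 18) + 19 = 2 + 19 = 21)
(m(44, -35) + x(-9, -31)) + C = ((2 + 6*(-35)) + 21) - 235 = ((2 - 210) + 21) - 235 = (-208 + 21) - 235 = -187 - 235 = -422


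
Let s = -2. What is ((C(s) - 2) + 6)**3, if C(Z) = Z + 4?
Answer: 216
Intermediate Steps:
C(Z) = 4 + Z
((C(s) - 2) + 6)**3 = (((4 - 2) - 2) + 6)**3 = ((2 - 2) + 6)**3 = (0 + 6)**3 = 6**3 = 216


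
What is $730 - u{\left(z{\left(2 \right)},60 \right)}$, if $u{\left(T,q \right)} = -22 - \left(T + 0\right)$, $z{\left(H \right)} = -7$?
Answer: $745$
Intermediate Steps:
$u{\left(T,q \right)} = -22 - T$
$730 - u{\left(z{\left(2 \right)},60 \right)} = 730 - \left(-22 - -7\right) = 730 - \left(-22 + 7\right) = 730 - -15 = 730 + 15 = 745$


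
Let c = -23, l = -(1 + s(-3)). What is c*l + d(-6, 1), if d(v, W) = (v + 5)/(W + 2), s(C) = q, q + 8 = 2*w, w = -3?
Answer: -898/3 ≈ -299.33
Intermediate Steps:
q = -14 (q = -8 + 2*(-3) = -8 - 6 = -14)
s(C) = -14
d(v, W) = (5 + v)/(2 + W)
l = 13 (l = -(1 - 14) = -1*(-13) = 13)
c*l + d(-6, 1) = -23*13 + (5 - 6)/(2 + 1) = -299 - 1/3 = -898/3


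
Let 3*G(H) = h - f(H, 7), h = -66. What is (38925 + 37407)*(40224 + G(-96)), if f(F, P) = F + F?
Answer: 3073584312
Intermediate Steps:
f(F, P) = 2*F
G(H) = -22 - 2*H/3 (G(H) = (-66 - 2*H)/3 = -22 - 2*H/3)
(38925 + 37407)*(40224 + G(-96)) = (38925 + 37407)*(40224 + (-22 - ⅔*(-96))) = 76332*(40224 + (-22 + 64)) = 76332*(40224 + 42) = 76332*40266 = 3073584312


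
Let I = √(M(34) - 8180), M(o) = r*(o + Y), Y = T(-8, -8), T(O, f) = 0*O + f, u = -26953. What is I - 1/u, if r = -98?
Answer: 1/26953 + 6*I*√298 ≈ 3.7102e-5 + 103.58*I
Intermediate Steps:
T(O, f) = f (T(O, f) = 0 + f = f)
Y = -8
M(o) = 784 - 98*o (M(o) = -98*(o - 8) = -98*(-8 + o) = 784 - 98*o)
I = 6*I*√298 (I = √((784 - 98*34) - 8180) = √((784 - 3332) - 8180) = √(-2548 - 8180) = √(-10728) = 6*I*√298 ≈ 103.58*I)
I - 1/u = 6*I*√298 - 1/(-26953) = 6*I*√298 - 1*(-1/26953) = 6*I*√298 + 1/26953 = 1/26953 + 6*I*√298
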